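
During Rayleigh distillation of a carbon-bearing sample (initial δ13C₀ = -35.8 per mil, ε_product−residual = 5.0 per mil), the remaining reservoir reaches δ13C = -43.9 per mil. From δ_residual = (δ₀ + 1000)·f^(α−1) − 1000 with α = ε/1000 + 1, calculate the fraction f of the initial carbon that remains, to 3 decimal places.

α − 1 = ε/1000 = 0.0050
(δ_res + 1000)/(δ₀ + 1000) = (-43.9 + 1000)/(-35.8 + 1000) = 956.1/964.2 = 0.991599
f = 0.991599^(1/0.0050) = exp(ln(0.991599)/0.0050) = exp(-0.00844/0.0050)
f = exp(-1.6872) = 0.1850

0.185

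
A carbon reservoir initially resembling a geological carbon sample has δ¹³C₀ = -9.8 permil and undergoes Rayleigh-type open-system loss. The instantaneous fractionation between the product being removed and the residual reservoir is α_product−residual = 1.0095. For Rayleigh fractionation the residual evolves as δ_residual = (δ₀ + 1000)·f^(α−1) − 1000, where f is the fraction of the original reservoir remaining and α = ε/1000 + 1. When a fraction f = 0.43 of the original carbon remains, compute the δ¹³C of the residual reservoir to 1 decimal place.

-17.7 permil

Rayleigh residual: δ_res = (δ₀ + 1000)·f^(α−1) − 1000
α − 1 = 0.00950
f^(α−1) = 0.43^(0.00950) = 0.992014
δ_res = (-9.8 + 1000) × 0.992014 − 1000 = 982.293 − 1000 = -17.71 permil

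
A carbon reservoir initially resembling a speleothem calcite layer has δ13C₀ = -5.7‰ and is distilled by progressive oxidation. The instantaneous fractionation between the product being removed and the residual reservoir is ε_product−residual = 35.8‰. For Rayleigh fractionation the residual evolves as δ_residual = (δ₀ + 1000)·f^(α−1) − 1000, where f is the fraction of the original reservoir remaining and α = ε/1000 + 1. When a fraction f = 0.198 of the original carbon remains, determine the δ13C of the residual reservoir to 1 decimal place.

-61.7‰

Rayleigh residual: δ_res = (δ₀ + 1000)·f^(α−1) − 1000
α = ε/1000 + 1 = 1.03580, so α − 1 = 0.03580
f^(α−1) = 0.198^(0.03580) = 0.943671
δ_res = (-5.7 + 1000) × 0.943671 − 1000 = 938.292 − 1000 = -61.71‰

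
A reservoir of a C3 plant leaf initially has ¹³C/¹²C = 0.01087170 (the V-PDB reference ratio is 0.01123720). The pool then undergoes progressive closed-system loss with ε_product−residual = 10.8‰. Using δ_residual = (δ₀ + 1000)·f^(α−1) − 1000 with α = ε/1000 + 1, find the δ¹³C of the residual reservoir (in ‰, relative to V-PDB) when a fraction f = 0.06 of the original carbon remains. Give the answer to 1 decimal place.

δ₀ = (0.01087170/0.01123720 − 1)×1000 = (0.967474 − 1)×1000 = -32.526‰
α − 1 = ε/1000 = 0.0108
f^(α−1) = 0.06^(0.0108) = 0.970072
δ_res = (-32.526 + 1000) × 0.970072 − 1000 = 938.520 − 1000 = -61.48‰

-61.5‰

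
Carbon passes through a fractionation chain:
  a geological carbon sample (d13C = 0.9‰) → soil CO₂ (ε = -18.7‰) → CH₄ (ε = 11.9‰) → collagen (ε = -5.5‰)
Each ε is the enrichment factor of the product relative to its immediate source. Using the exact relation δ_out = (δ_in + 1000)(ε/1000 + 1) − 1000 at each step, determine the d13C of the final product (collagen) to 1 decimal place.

-11.6‰

step 1: δ = (0.90 + 1000)·(-18.7/1000 + 1) − 1000 = -17.82‰
step 2: δ = (-17.82 + 1000)·(11.9/1000 + 1) − 1000 = -6.13‰
step 3: δ = (-6.13 + 1000)·(-5.5/1000 + 1) − 1000 = -11.60‰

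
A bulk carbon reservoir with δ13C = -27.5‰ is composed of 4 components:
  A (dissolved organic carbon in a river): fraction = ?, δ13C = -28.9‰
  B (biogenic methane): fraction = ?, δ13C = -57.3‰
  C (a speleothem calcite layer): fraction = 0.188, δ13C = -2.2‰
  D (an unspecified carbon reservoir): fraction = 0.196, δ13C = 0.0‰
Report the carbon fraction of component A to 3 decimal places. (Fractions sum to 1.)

0.289

Let f_A and f_B be the unknown fractions; fractions sum to 1 so f_A + f_B = 0.616.
Mass balance: Σ fᵢ·δᵢ = δ_bulk ⇒ f_A·(-28.9) + f_B·(-57.3) = -27.5 − (-0.414) = -27.086
Substitute f_B = 0.616 − f_A:
f_A·(-28.9 − -57.3) = -27.086 − 0.616×(-57.3) = 8.210
f_A = 8.210 / 28.4 = 0.2891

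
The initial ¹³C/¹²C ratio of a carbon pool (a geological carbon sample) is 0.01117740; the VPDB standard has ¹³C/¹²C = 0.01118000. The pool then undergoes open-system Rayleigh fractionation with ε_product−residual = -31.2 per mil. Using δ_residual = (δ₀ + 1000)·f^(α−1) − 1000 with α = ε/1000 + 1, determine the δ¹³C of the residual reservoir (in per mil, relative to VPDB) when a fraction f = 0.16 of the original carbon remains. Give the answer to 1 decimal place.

58.6 per mil

δ₀ = (0.01117740/0.01118000 − 1)×1000 = (0.999767 − 1)×1000 = -0.233 per mil
α − 1 = ε/1000 = -0.0312
f^(α−1) = 0.16^(-0.0312) = 1.058843
δ_res = (-0.233 + 1000) × 1.058843 − 1000 = 1058.596 − 1000 = 58.60 per mil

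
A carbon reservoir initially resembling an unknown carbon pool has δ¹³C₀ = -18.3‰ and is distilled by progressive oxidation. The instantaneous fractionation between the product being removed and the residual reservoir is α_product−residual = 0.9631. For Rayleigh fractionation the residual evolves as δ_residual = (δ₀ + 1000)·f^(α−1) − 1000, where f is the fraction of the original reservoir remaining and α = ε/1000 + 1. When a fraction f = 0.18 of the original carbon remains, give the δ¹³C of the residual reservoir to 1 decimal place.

Rayleigh residual: δ_res = (δ₀ + 1000)·f^(α−1) − 1000
α − 1 = -0.03690
f^(α−1) = 0.18^(-0.03690) = 1.065321
δ_res = (-18.3 + 1000) × 1.065321 − 1000 = 1045.826 − 1000 = 45.83‰

45.8‰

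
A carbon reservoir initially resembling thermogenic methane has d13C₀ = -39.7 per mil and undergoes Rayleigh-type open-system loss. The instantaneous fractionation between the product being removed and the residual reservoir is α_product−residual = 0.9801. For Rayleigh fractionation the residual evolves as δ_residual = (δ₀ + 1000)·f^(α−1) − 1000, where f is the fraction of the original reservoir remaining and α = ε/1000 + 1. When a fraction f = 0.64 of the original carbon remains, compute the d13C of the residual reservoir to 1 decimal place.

-31.1 per mil

Rayleigh residual: δ_res = (δ₀ + 1000)·f^(α−1) − 1000
α − 1 = -0.01990
f^(α−1) = 0.64^(-0.01990) = 1.008921
δ_res = (-39.7 + 1000) × 1.008921 − 1000 = 968.867 − 1000 = -31.13 per mil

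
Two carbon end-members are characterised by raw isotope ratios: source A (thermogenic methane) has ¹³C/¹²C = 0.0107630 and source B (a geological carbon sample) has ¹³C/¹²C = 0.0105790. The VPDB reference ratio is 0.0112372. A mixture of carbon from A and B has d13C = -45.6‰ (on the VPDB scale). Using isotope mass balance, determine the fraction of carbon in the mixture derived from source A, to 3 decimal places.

0.792

δ_A = (0.0107630/0.0112372 − 1)×1000 = (0.957801 − 1)×1000 = -42.199‰
δ_B = (0.0105790/0.0112372 − 1)×1000 = (0.941427 − 1)×1000 = -58.573‰
f_A = (δ_mix − δ_B)/(δ_A − δ_B) = (-45.6 − (-58.573))/(-42.199 − (-58.573))
f_A = 12.973 / 16.374 = 0.7923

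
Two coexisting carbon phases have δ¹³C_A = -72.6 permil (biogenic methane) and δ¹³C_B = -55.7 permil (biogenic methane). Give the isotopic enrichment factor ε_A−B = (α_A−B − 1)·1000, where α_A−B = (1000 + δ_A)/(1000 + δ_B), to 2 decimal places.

-17.90 permil

α_A−B = (1000 + -72.6) / (1000 + -55.7) = 927.4 / 944.3 = 0.982103
ε_A−B = (0.982103 − 1) × 1000 = -17.897 permil
(The approximation ε ≈ δ_A − δ_B would give -16.9 permil.)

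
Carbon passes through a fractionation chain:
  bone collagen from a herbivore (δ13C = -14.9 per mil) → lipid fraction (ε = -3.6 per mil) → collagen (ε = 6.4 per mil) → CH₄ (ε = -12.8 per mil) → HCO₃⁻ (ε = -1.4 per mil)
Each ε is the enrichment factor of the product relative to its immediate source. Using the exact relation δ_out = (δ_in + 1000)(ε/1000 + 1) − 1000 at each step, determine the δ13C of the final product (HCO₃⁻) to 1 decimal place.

step 1: δ = (-14.90 + 1000)·(-3.6/1000 + 1) − 1000 = -18.45 per mil
step 2: δ = (-18.45 + 1000)·(6.4/1000 + 1) − 1000 = -12.16 per mil
step 3: δ = (-12.16 + 1000)·(-12.8/1000 + 1) − 1000 = -24.81 per mil
step 4: δ = (-24.81 + 1000)·(-1.4/1000 + 1) − 1000 = -26.17 per mil

-26.2 per mil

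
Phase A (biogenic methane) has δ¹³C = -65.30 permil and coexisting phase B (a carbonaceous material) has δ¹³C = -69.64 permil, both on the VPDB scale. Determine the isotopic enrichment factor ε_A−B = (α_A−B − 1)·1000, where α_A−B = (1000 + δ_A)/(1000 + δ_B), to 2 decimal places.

α_A−B = (1000 + -65.30) / (1000 + -69.64) = 934.70 / 930.36 = 1.004665
ε_A−B = (1.004665 − 1) × 1000 = 4.665 permil
(The approximation ε ≈ δ_A − δ_B would give 4.34 permil.)

4.66 permil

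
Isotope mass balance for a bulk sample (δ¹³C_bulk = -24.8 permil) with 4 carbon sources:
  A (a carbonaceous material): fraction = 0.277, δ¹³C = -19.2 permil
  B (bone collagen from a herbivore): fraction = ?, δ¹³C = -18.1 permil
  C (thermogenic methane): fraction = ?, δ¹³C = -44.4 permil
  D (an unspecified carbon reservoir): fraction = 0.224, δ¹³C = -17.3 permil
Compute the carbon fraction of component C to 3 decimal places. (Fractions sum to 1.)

0.250

Let f_C and f_B be the unknown fractions; fractions sum to 1 so f_C + f_B = 0.499.
Mass balance: Σ fᵢ·δᵢ = δ_bulk ⇒ f_C·(-44.4) + f_B·(-18.1) = -24.8 − (-9.194) = -15.606
Substitute f_B = 0.499 − f_C:
f_C·(-44.4 − -18.1) = -15.606 − 0.499×(-18.1) = -6.575
f_C = -6.575 / -26.3 = 0.2500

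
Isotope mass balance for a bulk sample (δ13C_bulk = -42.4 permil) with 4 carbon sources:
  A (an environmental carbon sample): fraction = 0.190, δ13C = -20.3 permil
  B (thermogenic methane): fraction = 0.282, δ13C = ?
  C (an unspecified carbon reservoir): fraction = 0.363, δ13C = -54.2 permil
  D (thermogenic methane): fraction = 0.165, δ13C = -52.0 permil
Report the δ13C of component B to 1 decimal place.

Isotope mass balance: δ_bulk = Σ fᵢ·δᵢ.
-42.4 = 0.190×(-20.3) + 0.282×δ_B + 0.363×(-54.2) + 0.165×(-52.0)
0.282·δ_B = -42.4 − (-32.112) = -10.288
δ_B = -10.288 / 0.282 = -36.48 permil

-36.5 permil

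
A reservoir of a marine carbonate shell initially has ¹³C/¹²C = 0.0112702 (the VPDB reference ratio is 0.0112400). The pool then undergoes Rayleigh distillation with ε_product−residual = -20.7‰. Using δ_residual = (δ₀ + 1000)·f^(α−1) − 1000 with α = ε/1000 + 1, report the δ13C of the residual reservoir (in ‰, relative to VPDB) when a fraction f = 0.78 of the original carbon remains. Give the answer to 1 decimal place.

7.9‰

δ₀ = (0.0112702/0.0112400 − 1)×1000 = (1.002687 − 1)×1000 = 2.687‰
α − 1 = ε/1000 = -0.0207
f^(α−1) = 0.78^(-0.0207) = 1.005156
δ_res = (2.687 + 1000) × 1.005156 − 1000 = 1007.857 − 1000 = 7.86‰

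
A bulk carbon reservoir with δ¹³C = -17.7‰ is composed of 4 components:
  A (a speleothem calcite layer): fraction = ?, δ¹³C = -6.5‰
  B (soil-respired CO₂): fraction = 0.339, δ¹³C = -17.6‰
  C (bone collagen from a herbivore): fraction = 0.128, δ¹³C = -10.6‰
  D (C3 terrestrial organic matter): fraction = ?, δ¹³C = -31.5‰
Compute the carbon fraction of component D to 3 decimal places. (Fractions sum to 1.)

0.276

Let f_D and f_A be the unknown fractions; fractions sum to 1 so f_D + f_A = 0.533.
Mass balance: Σ fᵢ·δᵢ = δ_bulk ⇒ f_D·(-31.5) + f_A·(-6.5) = -17.7 − (-7.323) = -10.377
Substitute f_A = 0.533 − f_D:
f_D·(-31.5 − -6.5) = -10.377 − 0.533×(-6.5) = -6.912
f_D = -6.912 / -25.0 = 0.2765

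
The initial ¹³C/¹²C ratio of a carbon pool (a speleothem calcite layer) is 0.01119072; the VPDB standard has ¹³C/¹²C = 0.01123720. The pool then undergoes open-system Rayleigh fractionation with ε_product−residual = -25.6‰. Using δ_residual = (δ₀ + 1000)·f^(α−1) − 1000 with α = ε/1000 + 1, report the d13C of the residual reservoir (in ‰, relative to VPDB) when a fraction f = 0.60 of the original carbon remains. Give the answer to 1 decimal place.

9.0‰

δ₀ = (0.01119072/0.01123720 − 1)×1000 = (0.995864 − 1)×1000 = -4.136‰
α − 1 = ε/1000 = -0.0256
f^(α−1) = 0.60^(-0.0256) = 1.013163
δ_res = (-4.136 + 1000) × 1.013163 − 1000 = 1008.972 − 1000 = 8.97‰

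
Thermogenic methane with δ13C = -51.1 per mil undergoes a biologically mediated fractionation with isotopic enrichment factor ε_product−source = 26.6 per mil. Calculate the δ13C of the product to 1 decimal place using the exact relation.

To first order, δ_product ≈ δ_source + ε = -24.5 per mil.
Exactly, δ_product = (δ_source + 1000)·(ε/1000 + 1) − 1000.
δ_product = (-51.1 + 1000) × (26.6/1000 + 1) − 1000
δ_product = -25.86 per mil

-25.9 per mil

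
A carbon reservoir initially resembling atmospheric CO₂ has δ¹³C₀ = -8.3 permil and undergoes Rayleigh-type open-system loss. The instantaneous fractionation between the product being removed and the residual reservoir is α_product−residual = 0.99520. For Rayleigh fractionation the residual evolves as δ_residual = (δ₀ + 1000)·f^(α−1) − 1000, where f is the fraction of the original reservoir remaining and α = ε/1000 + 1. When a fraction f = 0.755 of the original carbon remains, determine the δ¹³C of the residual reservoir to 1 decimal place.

-7.0 permil

Rayleigh residual: δ_res = (δ₀ + 1000)·f^(α−1) − 1000
α − 1 = -0.00480
f^(α−1) = 0.755^(-0.00480) = 1.001350
δ_res = (-8.3 + 1000) × 1.001350 − 1000 = 993.039 − 1000 = -6.96 permil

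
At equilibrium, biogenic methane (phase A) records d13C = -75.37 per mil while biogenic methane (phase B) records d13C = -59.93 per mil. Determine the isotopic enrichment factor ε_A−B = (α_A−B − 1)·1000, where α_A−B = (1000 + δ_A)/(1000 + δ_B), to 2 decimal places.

α_A−B = (1000 + -75.37) / (1000 + -59.93) = 924.63 / 940.07 = 0.983576
ε_A−B = (0.983576 − 1) × 1000 = -16.424 per mil
(The approximation ε ≈ δ_A − δ_B would give -15.44 per mil.)

-16.42 per mil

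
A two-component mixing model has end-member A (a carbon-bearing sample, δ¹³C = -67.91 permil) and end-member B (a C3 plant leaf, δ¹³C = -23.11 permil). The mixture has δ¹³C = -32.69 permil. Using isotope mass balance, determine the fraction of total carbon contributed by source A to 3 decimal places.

0.214

δ_mix = f_A·δ_A + (1 − f_A)·δ_B  ⇒  f_A = (δ_mix − δ_B)/(δ_A − δ_B)
f_A = (-32.69 − (-23.11)) / (-67.91 − (-23.11))
f_A = -9.58 / -44.80 = 0.2138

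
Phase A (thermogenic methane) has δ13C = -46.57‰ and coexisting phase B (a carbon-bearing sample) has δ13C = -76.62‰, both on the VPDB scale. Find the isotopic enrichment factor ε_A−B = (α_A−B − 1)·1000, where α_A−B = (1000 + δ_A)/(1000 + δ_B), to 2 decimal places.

32.54‰

α_A−B = (1000 + -46.57) / (1000 + -76.62) = 953.43 / 923.38 = 1.032543
ε_A−B = (1.032543 − 1) × 1000 = 32.543‰
(The approximation ε ≈ δ_A − δ_B would give 30.05‰.)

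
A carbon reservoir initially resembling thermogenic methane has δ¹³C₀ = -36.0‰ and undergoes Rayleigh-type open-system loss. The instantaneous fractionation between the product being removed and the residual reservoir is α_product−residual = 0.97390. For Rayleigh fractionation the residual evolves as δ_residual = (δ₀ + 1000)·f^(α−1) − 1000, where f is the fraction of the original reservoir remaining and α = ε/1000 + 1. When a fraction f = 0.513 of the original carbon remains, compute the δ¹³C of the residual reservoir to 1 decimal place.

Rayleigh residual: δ_res = (δ₀ + 1000)·f^(α−1) − 1000
α − 1 = -0.02610
f^(α−1) = 0.513^(-0.02610) = 1.017574
δ_res = (-36.0 + 1000) × 1.017574 − 1000 = 980.941 − 1000 = -19.06‰

-19.1‰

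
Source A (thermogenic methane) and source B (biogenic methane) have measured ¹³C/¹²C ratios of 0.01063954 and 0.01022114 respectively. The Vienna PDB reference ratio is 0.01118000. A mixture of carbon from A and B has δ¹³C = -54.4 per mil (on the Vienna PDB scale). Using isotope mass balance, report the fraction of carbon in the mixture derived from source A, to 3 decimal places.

0.838

δ_A = (0.01063954/0.01118000 − 1)×1000 = (0.951658 − 1)×1000 = -48.342 per mil
δ_B = (0.01022114/0.01118000 − 1)×1000 = (0.914234 − 1)×1000 = -85.766 per mil
f_A = (δ_mix − δ_B)/(δ_A − δ_B) = (-54.4 − (-85.766))/(-48.342 − (-85.766))
f_A = 31.366 / 37.424 = 0.8381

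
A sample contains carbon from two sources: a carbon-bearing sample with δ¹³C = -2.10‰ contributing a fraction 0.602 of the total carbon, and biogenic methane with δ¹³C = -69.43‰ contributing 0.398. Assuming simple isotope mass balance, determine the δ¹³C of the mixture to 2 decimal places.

-28.90‰

δ_mix = f_A·δ_A + f_B·δ_B
δ_mix = 0.602 × (-2.10) + 0.398 × (-69.43)
δ_mix = -1.264 + -27.633 = -28.897‰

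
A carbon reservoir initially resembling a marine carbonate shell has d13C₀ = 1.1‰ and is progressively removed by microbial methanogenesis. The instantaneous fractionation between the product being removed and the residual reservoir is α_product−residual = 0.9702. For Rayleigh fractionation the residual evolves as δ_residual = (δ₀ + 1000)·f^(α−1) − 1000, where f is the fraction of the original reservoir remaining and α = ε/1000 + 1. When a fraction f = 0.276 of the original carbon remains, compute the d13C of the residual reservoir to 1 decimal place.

40.3‰

Rayleigh residual: δ_res = (δ₀ + 1000)·f^(α−1) − 1000
α − 1 = -0.02980
f^(α−1) = 0.276^(-0.02980) = 1.039109
δ_res = (1.1 + 1000) × 1.039109 − 1000 = 1040.252 − 1000 = 40.25‰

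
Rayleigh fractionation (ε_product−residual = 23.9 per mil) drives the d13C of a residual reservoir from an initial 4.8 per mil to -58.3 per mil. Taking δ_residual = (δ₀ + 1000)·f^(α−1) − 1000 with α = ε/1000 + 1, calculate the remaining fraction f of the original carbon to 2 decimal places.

0.07

α − 1 = ε/1000 = 0.0239
(δ_res + 1000)/(δ₀ + 1000) = (-58.3 + 1000)/(4.8 + 1000) = 941.7/1004.8 = 0.937201
f = 0.937201^(1/0.0239) = exp(ln(0.937201)/0.0239) = exp(-0.06486/0.0239)
f = exp(-2.7137) = 0.0663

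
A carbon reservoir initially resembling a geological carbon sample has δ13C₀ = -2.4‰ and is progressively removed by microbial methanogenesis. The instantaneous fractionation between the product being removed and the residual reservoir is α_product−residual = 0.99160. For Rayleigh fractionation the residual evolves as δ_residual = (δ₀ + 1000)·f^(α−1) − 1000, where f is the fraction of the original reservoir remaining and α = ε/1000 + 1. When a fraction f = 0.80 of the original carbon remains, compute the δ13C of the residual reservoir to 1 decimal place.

-0.5‰

Rayleigh residual: δ_res = (δ₀ + 1000)·f^(α−1) − 1000
α − 1 = -0.00840
f^(α−1) = 0.80^(-0.00840) = 1.001876
δ_res = (-2.4 + 1000) × 1.001876 − 1000 = 999.472 − 1000 = -0.53‰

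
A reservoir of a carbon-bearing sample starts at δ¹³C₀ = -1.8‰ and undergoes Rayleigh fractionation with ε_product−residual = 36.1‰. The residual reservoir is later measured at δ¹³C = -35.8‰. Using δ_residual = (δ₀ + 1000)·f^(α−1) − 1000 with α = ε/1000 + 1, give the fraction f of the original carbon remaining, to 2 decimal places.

0.38

α − 1 = ε/1000 = 0.0361
(δ_res + 1000)/(δ₀ + 1000) = (-35.8 + 1000)/(-1.8 + 1000) = 964.2/998.2 = 0.965939
f = 0.965939^(1/0.0361) = exp(ln(0.965939)/0.0361) = exp(-0.03465/0.0361)
f = exp(-0.9600) = 0.3829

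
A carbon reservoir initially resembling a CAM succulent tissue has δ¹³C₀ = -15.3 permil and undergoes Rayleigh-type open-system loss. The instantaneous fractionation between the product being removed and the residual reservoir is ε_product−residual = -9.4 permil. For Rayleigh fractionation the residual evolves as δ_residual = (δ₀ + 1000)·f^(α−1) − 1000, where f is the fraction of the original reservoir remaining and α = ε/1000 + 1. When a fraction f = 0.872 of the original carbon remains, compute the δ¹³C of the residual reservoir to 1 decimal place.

-14.0 permil

Rayleigh residual: δ_res = (δ₀ + 1000)·f^(α−1) − 1000
α = ε/1000 + 1 = 0.99060, so α − 1 = -0.00940
f^(α−1) = 0.872^(-0.00940) = 1.001288
δ_res = (-15.3 + 1000) × 1.001288 − 1000 = 985.969 − 1000 = -14.03 permil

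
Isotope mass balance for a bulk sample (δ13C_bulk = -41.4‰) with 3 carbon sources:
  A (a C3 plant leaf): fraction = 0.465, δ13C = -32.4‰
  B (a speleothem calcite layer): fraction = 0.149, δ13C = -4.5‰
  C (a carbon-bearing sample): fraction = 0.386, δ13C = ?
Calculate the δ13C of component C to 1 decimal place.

-66.5‰

Isotope mass balance: δ_bulk = Σ fᵢ·δᵢ.
-41.4 = 0.465×(-32.4) + 0.149×(-4.5) + 0.386×δ_C
0.386·δ_C = -41.4 − (-15.737) = -25.663
δ_C = -25.663 / 0.386 = -66.49‰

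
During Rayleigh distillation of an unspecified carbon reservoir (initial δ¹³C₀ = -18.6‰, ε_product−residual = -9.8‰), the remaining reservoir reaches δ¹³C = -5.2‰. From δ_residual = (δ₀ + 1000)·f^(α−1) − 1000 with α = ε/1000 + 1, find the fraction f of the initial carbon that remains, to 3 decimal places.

0.251

α − 1 = ε/1000 = -0.0098
(δ_res + 1000)/(δ₀ + 1000) = (-5.2 + 1000)/(-18.6 + 1000) = 994.8/981.4 = 1.013654
f = 1.013654^(1/-0.0098) = exp(ln(1.013654)/-0.0098) = exp(0.01356/-0.0098)
f = exp(-1.3838) = 0.2506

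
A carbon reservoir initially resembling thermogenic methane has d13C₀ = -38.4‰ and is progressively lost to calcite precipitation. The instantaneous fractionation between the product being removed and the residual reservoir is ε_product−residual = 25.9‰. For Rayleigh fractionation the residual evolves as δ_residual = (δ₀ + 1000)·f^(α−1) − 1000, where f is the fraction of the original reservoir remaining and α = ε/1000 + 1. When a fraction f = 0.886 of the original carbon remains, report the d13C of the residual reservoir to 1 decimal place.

-41.4‰

Rayleigh residual: δ_res = (δ₀ + 1000)·f^(α−1) − 1000
α = ε/1000 + 1 = 1.02590, so α − 1 = 0.02590
f^(α−1) = 0.886^(0.02590) = 0.996870
δ_res = (-38.4 + 1000) × 0.996870 − 1000 = 958.590 − 1000 = -41.41‰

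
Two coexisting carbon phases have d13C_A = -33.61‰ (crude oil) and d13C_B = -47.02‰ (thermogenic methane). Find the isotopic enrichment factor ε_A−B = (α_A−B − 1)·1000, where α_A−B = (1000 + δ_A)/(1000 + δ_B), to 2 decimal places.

14.07‰

α_A−B = (1000 + -33.61) / (1000 + -47.02) = 966.39 / 952.98 = 1.014072
ε_A−B = (1.014072 − 1) × 1000 = 14.072‰
(The approximation ε ≈ δ_A − δ_B would give 13.41‰.)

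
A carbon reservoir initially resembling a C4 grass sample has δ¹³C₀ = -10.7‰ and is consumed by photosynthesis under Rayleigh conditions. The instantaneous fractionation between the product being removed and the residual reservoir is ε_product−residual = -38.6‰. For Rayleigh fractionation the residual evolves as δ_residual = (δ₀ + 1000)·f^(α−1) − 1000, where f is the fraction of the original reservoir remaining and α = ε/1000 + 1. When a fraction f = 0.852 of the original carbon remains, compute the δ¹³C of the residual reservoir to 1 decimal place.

-4.6‰

Rayleigh residual: δ_res = (δ₀ + 1000)·f^(α−1) − 1000
α = ε/1000 + 1 = 0.96140, so α − 1 = -0.03860
f^(α−1) = 0.852^(-0.03860) = 1.006202
δ_res = (-10.7 + 1000) × 1.006202 − 1000 = 995.435 − 1000 = -4.56‰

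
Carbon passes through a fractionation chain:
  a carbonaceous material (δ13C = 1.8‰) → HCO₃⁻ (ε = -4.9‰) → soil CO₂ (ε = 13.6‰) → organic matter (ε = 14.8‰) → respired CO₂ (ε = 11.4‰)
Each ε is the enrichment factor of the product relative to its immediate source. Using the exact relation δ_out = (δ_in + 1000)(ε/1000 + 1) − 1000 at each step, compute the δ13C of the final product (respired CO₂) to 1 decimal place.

37.1‰

step 1: δ = (1.80 + 1000)·(-4.9/1000 + 1) − 1000 = -3.11‰
step 2: δ = (-3.11 + 1000)·(13.6/1000 + 1) − 1000 = 10.45‰
step 3: δ = (10.45 + 1000)·(14.8/1000 + 1) − 1000 = 25.40‰
step 4: δ = (25.40 + 1000)·(11.4/1000 + 1) − 1000 = 37.09‰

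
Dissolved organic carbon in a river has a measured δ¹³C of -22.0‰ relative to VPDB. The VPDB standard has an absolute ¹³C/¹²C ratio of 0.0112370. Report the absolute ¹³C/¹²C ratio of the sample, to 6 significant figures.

0.0109898

R_sample = R_standard × (δ¹³C/1000 + 1)
R_sample = 0.0112370 × (-22.0/1000 + 1) = 0.0112370 × 0.978000
R_sample = 0.0109898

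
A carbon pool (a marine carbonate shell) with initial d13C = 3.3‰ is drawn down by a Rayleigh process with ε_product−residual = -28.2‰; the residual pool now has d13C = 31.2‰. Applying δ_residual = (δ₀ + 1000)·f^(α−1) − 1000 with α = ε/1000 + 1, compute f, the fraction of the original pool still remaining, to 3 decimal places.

0.378

α − 1 = ε/1000 = -0.0282
(δ_res + 1000)/(δ₀ + 1000) = (31.2 + 1000)/(3.3 + 1000) = 1031.2/1003.3 = 1.027808
f = 1.027808^(1/-0.0282) = exp(ln(1.027808)/-0.0282) = exp(0.02743/-0.0282)
f = exp(-0.9726) = 0.3781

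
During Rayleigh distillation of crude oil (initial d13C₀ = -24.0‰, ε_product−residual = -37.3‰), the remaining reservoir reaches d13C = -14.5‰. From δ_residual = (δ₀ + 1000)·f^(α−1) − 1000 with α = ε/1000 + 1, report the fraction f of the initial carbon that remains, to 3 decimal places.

0.771

α − 1 = ε/1000 = -0.0373
(δ_res + 1000)/(δ₀ + 1000) = (-14.5 + 1000)/(-24.0 + 1000) = 985.5/976.0 = 1.009734
f = 1.009734^(1/-0.0373) = exp(ln(1.009734)/-0.0373) = exp(0.00969/-0.0373)
f = exp(-0.2597) = 0.7713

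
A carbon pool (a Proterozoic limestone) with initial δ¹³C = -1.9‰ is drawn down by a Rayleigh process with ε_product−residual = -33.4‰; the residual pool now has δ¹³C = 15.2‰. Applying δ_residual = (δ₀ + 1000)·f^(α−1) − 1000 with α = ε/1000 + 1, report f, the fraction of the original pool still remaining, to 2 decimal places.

0.60

α − 1 = ε/1000 = -0.0334
(δ_res + 1000)/(δ₀ + 1000) = (15.2 + 1000)/(-1.9 + 1000) = 1015.2/998.1 = 1.017133
f = 1.017133^(1/-0.0334) = exp(ln(1.017133)/-0.0334) = exp(0.01699/-0.0334)
f = exp(-0.5086) = 0.6013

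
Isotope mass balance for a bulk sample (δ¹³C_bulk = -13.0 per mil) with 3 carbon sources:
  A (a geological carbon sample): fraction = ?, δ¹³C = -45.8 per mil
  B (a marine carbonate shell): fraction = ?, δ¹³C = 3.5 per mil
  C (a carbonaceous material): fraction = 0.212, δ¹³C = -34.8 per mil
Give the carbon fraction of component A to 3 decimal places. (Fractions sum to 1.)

Let f_A and f_B be the unknown fractions; fractions sum to 1 so f_A + f_B = 0.788.
Mass balance: Σ fᵢ·δᵢ = δ_bulk ⇒ f_A·(-45.8) + f_B·(3.5) = -13.0 − (-7.378) = -5.622
Substitute f_B = 0.788 − f_A:
f_A·(-45.8 − 3.5) = -5.622 − 0.788×(3.5) = -8.380
f_A = -8.380 / -49.3 = 0.1700

0.170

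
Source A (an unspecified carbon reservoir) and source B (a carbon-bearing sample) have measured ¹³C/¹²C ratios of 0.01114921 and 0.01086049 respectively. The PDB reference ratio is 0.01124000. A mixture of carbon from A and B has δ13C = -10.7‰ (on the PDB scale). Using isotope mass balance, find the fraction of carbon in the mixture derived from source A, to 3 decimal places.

0.898

δ_A = (0.01114921/0.01124000 − 1)×1000 = (0.991923 − 1)×1000 = -8.077‰
δ_B = (0.01086049/0.01124000 − 1)×1000 = (0.966236 − 1)×1000 = -33.764‰
f_A = (δ_mix − δ_B)/(δ_A − δ_B) = (-10.7 − (-33.764))/(-8.077 − (-33.764))
f_A = 23.064 / 25.687 = 0.8979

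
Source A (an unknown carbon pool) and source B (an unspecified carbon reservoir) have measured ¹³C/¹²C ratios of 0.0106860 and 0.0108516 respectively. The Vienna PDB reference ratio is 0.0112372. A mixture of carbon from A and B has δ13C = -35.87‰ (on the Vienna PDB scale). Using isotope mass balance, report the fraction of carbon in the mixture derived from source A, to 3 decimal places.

0.106

δ_A = (0.0106860/0.0112372 − 1)×1000 = (0.950949 − 1)×1000 = -49.051‰
δ_B = (0.0108516/0.0112372 − 1)×1000 = (0.965685 − 1)×1000 = -34.315‰
f_A = (δ_mix − δ_B)/(δ_A − δ_B) = (-35.87 − (-34.315))/(-49.051 − (-34.315))
f_A = -1.555 / -14.737 = 0.1055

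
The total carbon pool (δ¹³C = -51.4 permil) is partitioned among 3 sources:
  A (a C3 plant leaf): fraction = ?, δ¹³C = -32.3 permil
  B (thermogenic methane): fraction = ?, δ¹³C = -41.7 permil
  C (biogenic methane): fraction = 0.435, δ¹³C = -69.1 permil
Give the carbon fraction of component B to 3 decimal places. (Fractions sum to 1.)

0.329

Let f_B and f_A be the unknown fractions; fractions sum to 1 so f_B + f_A = 0.565.
Mass balance: Σ fᵢ·δᵢ = δ_bulk ⇒ f_B·(-41.7) + f_A·(-32.3) = -51.4 − (-30.058) = -21.341
Substitute f_A = 0.565 − f_B:
f_B·(-41.7 − -32.3) = -21.341 − 0.565×(-32.3) = -3.092
f_B = -3.092 / -9.4 = 0.3289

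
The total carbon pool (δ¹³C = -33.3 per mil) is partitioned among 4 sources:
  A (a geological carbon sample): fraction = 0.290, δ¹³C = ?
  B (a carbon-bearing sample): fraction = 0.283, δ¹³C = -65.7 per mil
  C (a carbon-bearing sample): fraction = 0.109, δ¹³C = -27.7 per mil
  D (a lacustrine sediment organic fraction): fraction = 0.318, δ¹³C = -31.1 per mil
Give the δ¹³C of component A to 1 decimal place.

-6.2 per mil

Isotope mass balance: δ_bulk = Σ fᵢ·δᵢ.
-33.3 = 0.290×δ_A + 0.283×(-65.7) + 0.109×(-27.7) + 0.318×(-31.1)
0.290·δ_A = -33.3 − (-31.502) = -1.798
δ_A = -1.798 / 0.290 = -6.20 per mil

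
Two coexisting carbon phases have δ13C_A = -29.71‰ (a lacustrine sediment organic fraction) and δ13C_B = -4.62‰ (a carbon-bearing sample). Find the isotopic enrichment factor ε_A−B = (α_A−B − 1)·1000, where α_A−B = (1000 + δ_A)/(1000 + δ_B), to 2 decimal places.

-25.21‰

α_A−B = (1000 + -29.71) / (1000 + -4.62) = 970.29 / 995.38 = 0.974794
ε_A−B = (0.974794 − 1) × 1000 = -25.206‰
(The approximation ε ≈ δ_A − δ_B would give -25.09‰.)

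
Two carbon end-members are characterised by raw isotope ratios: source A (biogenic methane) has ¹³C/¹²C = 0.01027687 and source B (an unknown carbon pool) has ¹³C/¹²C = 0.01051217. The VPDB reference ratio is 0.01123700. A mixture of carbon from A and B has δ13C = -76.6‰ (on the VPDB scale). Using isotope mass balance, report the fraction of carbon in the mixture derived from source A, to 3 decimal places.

δ_A = (0.01027687/0.01123700 − 1)×1000 = (0.914556 − 1)×1000 = -85.444‰
δ_B = (0.01051217/0.01123700 − 1)×1000 = (0.935496 − 1)×1000 = -64.504‰
f_A = (δ_mix − δ_B)/(δ_A − δ_B) = (-76.6 − (-64.504))/(-85.444 − (-64.504))
f_A = -12.096 / -20.940 = 0.5777

0.578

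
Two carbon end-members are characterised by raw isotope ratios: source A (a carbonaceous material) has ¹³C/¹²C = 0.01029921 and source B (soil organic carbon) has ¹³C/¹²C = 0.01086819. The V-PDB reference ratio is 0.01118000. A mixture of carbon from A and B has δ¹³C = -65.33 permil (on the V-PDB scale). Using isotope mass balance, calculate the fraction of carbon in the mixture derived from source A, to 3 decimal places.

0.736

δ_A = (0.01029921/0.01118000 − 1)×1000 = (0.921217 − 1)×1000 = -78.783 permil
δ_B = (0.01086819/0.01118000 − 1)×1000 = (0.972110 − 1)×1000 = -27.890 permil
f_A = (δ_mix − δ_B)/(δ_A − δ_B) = (-65.33 − (-27.890))/(-78.783 − (-27.890))
f_A = -37.440 / -50.893 = 0.7357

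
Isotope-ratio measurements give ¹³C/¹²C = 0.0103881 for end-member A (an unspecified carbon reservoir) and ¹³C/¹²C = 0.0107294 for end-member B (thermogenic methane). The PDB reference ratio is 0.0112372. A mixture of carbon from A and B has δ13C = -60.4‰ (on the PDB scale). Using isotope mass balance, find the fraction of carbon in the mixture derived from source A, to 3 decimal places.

0.501

δ_A = (0.0103881/0.0112372 − 1)×1000 = (0.924438 − 1)×1000 = -75.562‰
δ_B = (0.0107294/0.0112372 − 1)×1000 = (0.954811 − 1)×1000 = -45.189‰
f_A = (δ_mix − δ_B)/(δ_A − δ_B) = (-60.4 − (-45.189))/(-75.562 − (-45.189))
f_A = -15.211 / -30.372 = 0.5008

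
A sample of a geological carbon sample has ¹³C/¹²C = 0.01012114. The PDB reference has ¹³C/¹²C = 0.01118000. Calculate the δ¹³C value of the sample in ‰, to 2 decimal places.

-94.71‰

δ¹³C = (R_sample / R_standard − 1) × 1000
R_sample / R_standard = 0.01012114 / 0.01118000 = 0.905290
δ¹³C = (0.905290 − 1) × 1000 = -94.710‰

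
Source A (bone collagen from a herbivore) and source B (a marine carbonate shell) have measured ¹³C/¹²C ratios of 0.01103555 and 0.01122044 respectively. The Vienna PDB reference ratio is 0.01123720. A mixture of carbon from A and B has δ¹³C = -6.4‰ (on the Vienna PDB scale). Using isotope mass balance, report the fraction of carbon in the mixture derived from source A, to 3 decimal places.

0.298

δ_A = (0.01103555/0.01123720 − 1)×1000 = (0.982055 − 1)×1000 = -17.945‰
δ_B = (0.01122044/0.01123720 − 1)×1000 = (0.998509 − 1)×1000 = -1.491‰
f_A = (δ_mix − δ_B)/(δ_A − δ_B) = (-6.4 − (-1.491))/(-17.945 − (-1.491))
f_A = -4.909 / -16.453 = 0.2983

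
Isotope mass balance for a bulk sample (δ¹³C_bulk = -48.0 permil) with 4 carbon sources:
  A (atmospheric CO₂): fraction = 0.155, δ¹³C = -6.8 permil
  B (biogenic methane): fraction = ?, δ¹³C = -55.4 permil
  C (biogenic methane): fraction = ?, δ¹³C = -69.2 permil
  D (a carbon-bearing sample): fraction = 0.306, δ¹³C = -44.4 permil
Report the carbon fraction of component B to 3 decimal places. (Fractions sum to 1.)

Let f_B and f_C be the unknown fractions; fractions sum to 1 so f_B + f_C = 0.539.
Mass balance: Σ fᵢ·δᵢ = δ_bulk ⇒ f_B·(-55.4) + f_C·(-69.2) = -48.0 − (-14.640) = -33.360
Substitute f_C = 0.539 − f_B:
f_B·(-55.4 − -69.2) = -33.360 − 0.539×(-69.2) = 3.939
f_B = 3.939 / 13.8 = 0.2854

0.285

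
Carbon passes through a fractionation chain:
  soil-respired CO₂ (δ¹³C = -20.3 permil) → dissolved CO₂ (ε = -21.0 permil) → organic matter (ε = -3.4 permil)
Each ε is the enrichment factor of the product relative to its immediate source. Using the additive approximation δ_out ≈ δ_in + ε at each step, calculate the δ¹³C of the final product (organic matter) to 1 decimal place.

step 1: δ ≈ -20.3 + (-21.0) = -41.3 permil
step 2: δ ≈ -41.3 + (-3.4) = -44.7 permil

-44.7 permil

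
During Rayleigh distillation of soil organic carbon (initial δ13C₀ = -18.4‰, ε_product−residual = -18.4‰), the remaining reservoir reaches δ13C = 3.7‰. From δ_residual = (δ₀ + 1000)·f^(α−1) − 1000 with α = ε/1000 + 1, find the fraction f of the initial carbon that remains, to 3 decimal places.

α − 1 = ε/1000 = -0.0184
(δ_res + 1000)/(δ₀ + 1000) = (3.7 + 1000)/(-18.4 + 1000) = 1003.7/981.6 = 1.022514
f = 1.022514^(1/-0.0184) = exp(ln(1.022514)/-0.0184) = exp(0.02226/-0.0184)
f = exp(-1.2100) = 0.2982

0.298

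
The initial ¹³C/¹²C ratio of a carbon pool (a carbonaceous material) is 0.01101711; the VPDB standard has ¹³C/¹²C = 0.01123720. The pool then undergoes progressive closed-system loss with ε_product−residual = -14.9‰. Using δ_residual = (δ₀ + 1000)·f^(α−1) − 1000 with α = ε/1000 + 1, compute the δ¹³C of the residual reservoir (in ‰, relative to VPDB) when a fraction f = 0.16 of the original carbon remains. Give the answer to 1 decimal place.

δ₀ = (0.01101711/0.01123720 − 1)×1000 = (0.980414 − 1)×1000 = -19.586‰
α − 1 = ε/1000 = -0.0149
f^(α−1) = 0.16^(-0.0149) = 1.027682
δ_res = (-19.586 + 1000) × 1.027682 − 1000 = 1007.554 − 1000 = 7.55‰

7.6‰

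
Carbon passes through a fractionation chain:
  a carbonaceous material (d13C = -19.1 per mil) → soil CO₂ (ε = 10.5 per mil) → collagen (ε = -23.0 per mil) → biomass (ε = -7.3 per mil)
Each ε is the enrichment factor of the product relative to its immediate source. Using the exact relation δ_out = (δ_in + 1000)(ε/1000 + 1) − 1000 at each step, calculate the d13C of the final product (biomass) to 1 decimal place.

step 1: δ = (-19.10 + 1000)·(10.5/1000 + 1) − 1000 = -8.80 per mil
step 2: δ = (-8.80 + 1000)·(-23.0/1000 + 1) − 1000 = -31.60 per mil
step 3: δ = (-31.60 + 1000)·(-7.3/1000 + 1) − 1000 = -38.67 per mil

-38.7 per mil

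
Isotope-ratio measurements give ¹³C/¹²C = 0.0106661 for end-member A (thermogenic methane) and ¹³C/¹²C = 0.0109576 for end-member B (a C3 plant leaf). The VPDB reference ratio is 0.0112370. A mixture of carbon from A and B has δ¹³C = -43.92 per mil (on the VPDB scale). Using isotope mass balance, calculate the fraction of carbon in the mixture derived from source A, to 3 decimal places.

0.735

δ_A = (0.0106661/0.0112370 − 1)×1000 = (0.949195 − 1)×1000 = -50.805 per mil
δ_B = (0.0109576/0.0112370 − 1)×1000 = (0.975136 − 1)×1000 = -24.864 per mil
f_A = (δ_mix − δ_B)/(δ_A − δ_B) = (-43.92 − (-24.864))/(-50.805 − (-24.864))
f_A = -19.056 / -25.941 = 0.7346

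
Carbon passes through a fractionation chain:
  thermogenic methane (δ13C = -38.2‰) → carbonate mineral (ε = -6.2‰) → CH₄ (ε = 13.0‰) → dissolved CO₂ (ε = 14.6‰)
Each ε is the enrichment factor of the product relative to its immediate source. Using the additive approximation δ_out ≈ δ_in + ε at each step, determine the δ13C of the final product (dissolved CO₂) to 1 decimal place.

-16.8‰

step 1: δ ≈ -38.2 + (-6.2) = -44.4‰
step 2: δ ≈ -44.4 + (13.0) = -31.4‰
step 3: δ ≈ -31.4 + (14.6) = -16.8‰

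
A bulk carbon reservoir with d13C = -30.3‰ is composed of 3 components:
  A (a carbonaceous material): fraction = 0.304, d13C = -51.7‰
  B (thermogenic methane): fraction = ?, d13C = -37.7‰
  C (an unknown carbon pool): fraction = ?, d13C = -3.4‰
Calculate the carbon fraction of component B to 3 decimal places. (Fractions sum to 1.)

Let f_B and f_C be the unknown fractions; fractions sum to 1 so f_B + f_C = 0.696.
Mass balance: Σ fᵢ·δᵢ = δ_bulk ⇒ f_B·(-37.7) + f_C·(-3.4) = -30.3 − (-15.717) = -14.583
Substitute f_C = 0.696 − f_B:
f_B·(-37.7 − -3.4) = -14.583 − 0.696×(-3.4) = -12.217
f_B = -12.217 / -34.3 = 0.3562

0.356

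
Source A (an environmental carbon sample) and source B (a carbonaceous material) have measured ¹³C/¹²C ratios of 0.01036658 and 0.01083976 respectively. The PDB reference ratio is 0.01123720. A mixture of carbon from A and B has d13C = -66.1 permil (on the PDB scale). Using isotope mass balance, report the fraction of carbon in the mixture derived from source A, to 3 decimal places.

0.730

δ_A = (0.01036658/0.01123720 − 1)×1000 = (0.922523 − 1)×1000 = -77.477 permil
δ_B = (0.01083976/0.01123720 − 1)×1000 = (0.964632 − 1)×1000 = -35.368 permil
f_A = (δ_mix − δ_B)/(δ_A − δ_B) = (-66.1 − (-35.368))/(-77.477 − (-35.368))
f_A = -30.732 / -42.108 = 0.7298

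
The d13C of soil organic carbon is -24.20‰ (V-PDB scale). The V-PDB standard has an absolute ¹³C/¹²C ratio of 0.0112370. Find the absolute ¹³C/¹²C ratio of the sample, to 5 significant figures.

0.010965

R_sample = R_standard × (d13C/1000 + 1)
R_sample = 0.0112370 × (-24.20/1000 + 1) = 0.0112370 × 0.975800
R_sample = 0.0109651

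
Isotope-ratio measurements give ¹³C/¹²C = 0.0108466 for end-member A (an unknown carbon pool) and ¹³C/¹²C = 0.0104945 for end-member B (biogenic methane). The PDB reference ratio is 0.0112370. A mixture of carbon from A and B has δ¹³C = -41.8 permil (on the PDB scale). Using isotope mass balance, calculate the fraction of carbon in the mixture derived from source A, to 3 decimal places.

δ_A = (0.0108466/0.0112370 − 1)×1000 = (0.965258 − 1)×1000 = -34.742 permil
δ_B = (0.0104945/0.0112370 − 1)×1000 = (0.933924 − 1)×1000 = -66.076 permil
f_A = (δ_mix − δ_B)/(δ_A − δ_B) = (-41.8 − (-66.076))/(-34.742 − (-66.076))
f_A = 24.276 / 31.334 = 0.7748

0.775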